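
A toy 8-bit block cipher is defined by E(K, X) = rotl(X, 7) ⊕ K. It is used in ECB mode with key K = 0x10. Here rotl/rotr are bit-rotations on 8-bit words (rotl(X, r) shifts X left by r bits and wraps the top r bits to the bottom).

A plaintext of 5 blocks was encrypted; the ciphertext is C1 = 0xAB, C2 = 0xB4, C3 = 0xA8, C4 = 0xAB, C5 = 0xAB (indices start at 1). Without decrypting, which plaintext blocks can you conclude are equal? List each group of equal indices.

P1 = P4 = P5

ECB encrypts each block independently with the same key, so equal ciphertext blocks imply equal plaintext blocks.
C1 = C4 = C5 = 0xAB, so P1 = P4 = P5.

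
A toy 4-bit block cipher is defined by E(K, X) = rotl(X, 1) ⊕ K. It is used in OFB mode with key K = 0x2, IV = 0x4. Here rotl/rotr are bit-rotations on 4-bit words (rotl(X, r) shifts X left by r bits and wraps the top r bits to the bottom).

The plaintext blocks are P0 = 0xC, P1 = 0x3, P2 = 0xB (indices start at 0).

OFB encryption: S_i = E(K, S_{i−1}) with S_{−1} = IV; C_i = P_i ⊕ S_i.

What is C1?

C0: S = E(K, 0x4) = 0xA; 0xC ⊕ 0xA = 0x6.
C1: S = E(K, 0xA) = 0x7; 0x3 ⊕ 0x7 = 0x4.

C1 = 0x4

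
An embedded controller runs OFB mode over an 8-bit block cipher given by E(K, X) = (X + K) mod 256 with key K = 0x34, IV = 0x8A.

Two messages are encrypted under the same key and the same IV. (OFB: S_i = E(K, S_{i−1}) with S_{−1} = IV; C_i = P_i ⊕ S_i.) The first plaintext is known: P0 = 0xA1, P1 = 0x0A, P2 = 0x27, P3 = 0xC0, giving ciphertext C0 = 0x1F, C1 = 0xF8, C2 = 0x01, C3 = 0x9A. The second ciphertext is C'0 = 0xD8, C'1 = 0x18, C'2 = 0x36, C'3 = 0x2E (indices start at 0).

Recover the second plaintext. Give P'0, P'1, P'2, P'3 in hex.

P'0 = 0x66, P'1 = 0xEA, P'2 = 0x10, P'3 = 0x74

In OFB with a reused IV, both messages share the same keystream S_i, so C_i ⊕ C'_i = P_i ⊕ P'_i and thus P'_i = P_i ⊕ C_i ⊕ C'_i.
P'0: 0xA1 ⊕ 0x1F ⊕ 0xD8 = 0x66.
P'1: 0x0A ⊕ 0xF8 ⊕ 0x18 = 0xEA.
P'2: 0x27 ⊕ 0x01 ⊕ 0x36 = 0x10.
P'3: 0xC0 ⊕ 0x9A ⊕ 0x2E = 0x74.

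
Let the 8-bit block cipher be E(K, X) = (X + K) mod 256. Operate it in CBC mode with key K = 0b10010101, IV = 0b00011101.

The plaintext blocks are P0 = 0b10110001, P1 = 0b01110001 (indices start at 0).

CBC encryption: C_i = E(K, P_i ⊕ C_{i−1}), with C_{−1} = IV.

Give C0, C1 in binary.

C0 = 0b01000001, C1 = 0b11000101

C0: P0 ⊕ 0b00011101 = 0b10101100; E(K, 0b10101100) = 0b01000001.
C1: P1 ⊕ 0b01000001 = 0b00110000; E(K, 0b00110000) = 0b11000101.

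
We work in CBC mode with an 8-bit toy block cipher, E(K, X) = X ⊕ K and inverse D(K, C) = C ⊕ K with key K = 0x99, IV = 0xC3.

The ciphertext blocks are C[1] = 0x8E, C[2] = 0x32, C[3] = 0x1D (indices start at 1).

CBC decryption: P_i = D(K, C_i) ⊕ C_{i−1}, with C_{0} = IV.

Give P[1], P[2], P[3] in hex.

P[1] = 0xD4, P[2] = 0x25, P[3] = 0xB6

P[1]: D(K, 0x8E) = 0x17; 0x17 ⊕ 0xC3 = 0xD4.
P[2]: D(K, 0x32) = 0xAB; 0xAB ⊕ 0x8E = 0x25.
P[3]: D(K, 0x1D) = 0x84; 0x84 ⊕ 0x32 = 0xB6.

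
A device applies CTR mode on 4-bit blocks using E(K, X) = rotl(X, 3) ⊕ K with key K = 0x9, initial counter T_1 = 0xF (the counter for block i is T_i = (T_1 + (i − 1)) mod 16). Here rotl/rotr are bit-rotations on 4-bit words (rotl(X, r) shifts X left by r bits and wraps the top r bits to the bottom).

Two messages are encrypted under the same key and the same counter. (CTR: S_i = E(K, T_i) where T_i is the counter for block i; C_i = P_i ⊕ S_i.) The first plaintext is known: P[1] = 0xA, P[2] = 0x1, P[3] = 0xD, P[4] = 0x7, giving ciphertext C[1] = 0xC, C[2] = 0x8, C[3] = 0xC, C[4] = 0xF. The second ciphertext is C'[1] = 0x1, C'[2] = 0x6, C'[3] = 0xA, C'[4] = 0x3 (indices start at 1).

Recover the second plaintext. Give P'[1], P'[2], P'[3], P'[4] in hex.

In CTR with a reused counter, both messages share the same keystream S_i, so C_i ⊕ C'_i = P_i ⊕ P'_i and thus P'_i = P_i ⊕ C_i ⊕ C'_i.
P'[1]: 0xA ⊕ 0xC ⊕ 0x1 = 0x7.
P'[2]: 0x1 ⊕ 0x8 ⊕ 0x6 = 0xF.
P'[3]: 0xD ⊕ 0xC ⊕ 0xA = 0xB.
P'[4]: 0x7 ⊕ 0xF ⊕ 0x3 = 0xB.

P'[1] = 0x7, P'[2] = 0xF, P'[3] = 0xB, P'[4] = 0xB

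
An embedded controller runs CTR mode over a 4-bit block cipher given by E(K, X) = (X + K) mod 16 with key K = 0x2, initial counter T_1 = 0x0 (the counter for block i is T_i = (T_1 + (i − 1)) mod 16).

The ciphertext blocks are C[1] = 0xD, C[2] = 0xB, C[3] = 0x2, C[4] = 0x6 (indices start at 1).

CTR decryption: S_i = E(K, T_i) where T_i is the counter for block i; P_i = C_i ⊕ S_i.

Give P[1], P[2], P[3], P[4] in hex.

P[1] = 0xF, P[2] = 0x8, P[3] = 0x6, P[4] = 0x3

P[1]: T = 0x0, S = E(K, T) = 0x2; 0xD ⊕ 0x2 = 0xF.
P[2]: T = 0x1, S = E(K, T) = 0x3; 0xB ⊕ 0x3 = 0x8.
P[3]: T = 0x2, S = E(K, T) = 0x4; 0x2 ⊕ 0x4 = 0x6.
P[4]: T = 0x3, S = E(K, T) = 0x5; 0x6 ⊕ 0x5 = 0x3.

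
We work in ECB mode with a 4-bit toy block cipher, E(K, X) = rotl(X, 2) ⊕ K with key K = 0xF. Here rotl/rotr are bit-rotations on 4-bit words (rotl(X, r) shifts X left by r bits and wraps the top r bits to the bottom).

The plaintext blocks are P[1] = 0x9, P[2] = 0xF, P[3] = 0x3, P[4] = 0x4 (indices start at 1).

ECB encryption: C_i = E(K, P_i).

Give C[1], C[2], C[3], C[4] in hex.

C[1] = 0x9, C[2] = 0x0, C[3] = 0x3, C[4] = 0xE

C[1]: E(K, 0x9) = 0x9.
C[2]: E(K, 0xF) = 0x0.
C[3]: E(K, 0x3) = 0x3.
C[4]: E(K, 0x4) = 0xE.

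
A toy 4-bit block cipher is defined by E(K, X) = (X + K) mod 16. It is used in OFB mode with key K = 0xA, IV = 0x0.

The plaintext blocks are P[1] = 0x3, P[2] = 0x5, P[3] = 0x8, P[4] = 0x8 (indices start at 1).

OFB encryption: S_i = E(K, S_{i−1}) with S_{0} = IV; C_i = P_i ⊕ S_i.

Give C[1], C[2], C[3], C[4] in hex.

C[1]: S = E(K, 0x0) = 0xA; 0x3 ⊕ 0xA = 0x9.
C[2]: S = E(K, 0xA) = 0x4; 0x5 ⊕ 0x4 = 0x1.
C[3]: S = E(K, 0x4) = 0xE; 0x8 ⊕ 0xE = 0x6.
C[4]: S = E(K, 0xE) = 0x8; 0x8 ⊕ 0x8 = 0x0.

C[1] = 0x9, C[2] = 0x1, C[3] = 0x6, C[4] = 0x0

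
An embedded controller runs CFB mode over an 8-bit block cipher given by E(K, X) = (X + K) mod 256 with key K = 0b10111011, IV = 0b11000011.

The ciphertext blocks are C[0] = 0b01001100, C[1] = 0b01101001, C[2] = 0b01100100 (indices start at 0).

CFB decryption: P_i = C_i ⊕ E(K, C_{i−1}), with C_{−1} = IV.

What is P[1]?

P[1]: E(K, 0b01001100) = 0b00000111; 0b01101001 ⊕ 0b00000111 = 0b01101110.

P[1] = 0b01101110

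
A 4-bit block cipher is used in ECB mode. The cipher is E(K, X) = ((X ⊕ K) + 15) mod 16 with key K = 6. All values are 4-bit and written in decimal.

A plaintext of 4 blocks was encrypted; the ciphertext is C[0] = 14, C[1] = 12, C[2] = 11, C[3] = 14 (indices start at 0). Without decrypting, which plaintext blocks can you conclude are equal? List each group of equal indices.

P[0] = P[3]

ECB encrypts each block independently with the same key, so equal ciphertext blocks imply equal plaintext blocks.
C[0] = C[3] = 14, so P[0] = P[3].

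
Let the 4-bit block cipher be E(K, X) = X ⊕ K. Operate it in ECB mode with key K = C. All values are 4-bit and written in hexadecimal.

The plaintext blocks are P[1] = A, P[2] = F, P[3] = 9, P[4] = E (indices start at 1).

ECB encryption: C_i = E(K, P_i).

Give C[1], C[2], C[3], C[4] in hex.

C[1] = 6, C[2] = 3, C[3] = 5, C[4] = 2

C[1]: E(K, A) = 6.
C[2]: E(K, F) = 3.
C[3]: E(K, 9) = 5.
C[4]: E(K, E) = 2.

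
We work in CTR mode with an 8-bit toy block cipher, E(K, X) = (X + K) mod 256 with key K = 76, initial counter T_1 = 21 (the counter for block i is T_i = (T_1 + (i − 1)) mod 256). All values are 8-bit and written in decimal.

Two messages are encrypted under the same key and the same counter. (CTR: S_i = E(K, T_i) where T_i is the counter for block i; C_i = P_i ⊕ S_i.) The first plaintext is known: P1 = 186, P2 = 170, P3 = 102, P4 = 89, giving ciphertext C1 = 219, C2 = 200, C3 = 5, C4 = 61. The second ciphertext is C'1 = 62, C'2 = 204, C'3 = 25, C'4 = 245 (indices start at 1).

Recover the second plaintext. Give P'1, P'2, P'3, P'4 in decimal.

In CTR with a reused counter, both messages share the same keystream S_i, so C_i ⊕ C'_i = P_i ⊕ P'_i and thus P'_i = P_i ⊕ C_i ⊕ C'_i.
P'1: 186 ⊕ 219 ⊕ 62 = 95.
P'2: 170 ⊕ 200 ⊕ 204 = 174.
P'3: 102 ⊕ 5 ⊕ 25 = 122.
P'4: 89 ⊕ 61 ⊕ 245 = 145.

P'1 = 95, P'2 = 174, P'3 = 122, P'4 = 145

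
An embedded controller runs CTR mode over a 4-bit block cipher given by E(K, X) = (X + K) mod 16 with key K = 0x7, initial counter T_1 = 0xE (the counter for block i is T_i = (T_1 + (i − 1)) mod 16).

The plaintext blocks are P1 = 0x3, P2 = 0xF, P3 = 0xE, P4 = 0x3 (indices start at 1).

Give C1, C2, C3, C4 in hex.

CTR encryption: S_i = E(K, T_i) where T_i is the counter for block i; C_i = P_i ⊕ S_i.
C1: T = 0xE, S = E(K, T) = 0x5; 0x3 ⊕ 0x5 = 0x6.
C2: T = 0xF, S = E(K, T) = 0x6; 0xF ⊕ 0x6 = 0x9.
C3: T = 0x0, S = E(K, T) = 0x7; 0xE ⊕ 0x7 = 0x9.
C4: T = 0x1, S = E(K, T) = 0x8; 0x3 ⊕ 0x8 = 0xB.

C1 = 0x6, C2 = 0x9, C3 = 0x9, C4 = 0xB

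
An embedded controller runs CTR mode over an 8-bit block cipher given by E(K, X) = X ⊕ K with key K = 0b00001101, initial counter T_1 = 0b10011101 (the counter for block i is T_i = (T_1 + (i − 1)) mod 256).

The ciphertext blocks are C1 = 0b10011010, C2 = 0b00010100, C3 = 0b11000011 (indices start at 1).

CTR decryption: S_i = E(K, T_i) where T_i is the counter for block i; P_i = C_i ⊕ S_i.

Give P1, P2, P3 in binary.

P1: T = 0b10011101, S = E(K, T) = 0b10010000; 0b10011010 ⊕ 0b10010000 = 0b00001010.
P2: T = 0b10011110, S = E(K, T) = 0b10010011; 0b00010100 ⊕ 0b10010011 = 0b10000111.
P3: T = 0b10011111, S = E(K, T) = 0b10010010; 0b11000011 ⊕ 0b10010010 = 0b01010001.

P1 = 0b00001010, P2 = 0b10000111, P3 = 0b01010001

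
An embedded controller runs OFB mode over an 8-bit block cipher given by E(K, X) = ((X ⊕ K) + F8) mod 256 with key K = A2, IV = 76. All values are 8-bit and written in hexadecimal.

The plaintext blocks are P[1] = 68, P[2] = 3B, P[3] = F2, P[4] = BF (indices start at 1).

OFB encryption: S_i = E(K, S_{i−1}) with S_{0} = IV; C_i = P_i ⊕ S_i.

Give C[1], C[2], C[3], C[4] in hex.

C[1] = A4, C[2] = 5D, C[3] = 4E, C[4] = A9

C[1]: S = E(K, 76) = CC; 68 ⊕ CC = A4.
C[2]: S = E(K, CC) = 66; 3B ⊕ 66 = 5D.
C[3]: S = E(K, 66) = BC; F2 ⊕ BC = 4E.
C[4]: S = E(K, BC) = 16; BF ⊕ 16 = A9.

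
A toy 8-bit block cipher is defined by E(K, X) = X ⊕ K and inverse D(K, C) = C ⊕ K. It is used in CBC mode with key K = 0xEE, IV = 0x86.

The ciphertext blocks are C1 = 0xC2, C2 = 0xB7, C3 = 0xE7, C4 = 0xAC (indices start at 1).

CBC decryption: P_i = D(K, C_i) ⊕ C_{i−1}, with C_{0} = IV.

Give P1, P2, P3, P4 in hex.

P1 = 0xAA, P2 = 0x9B, P3 = 0xBE, P4 = 0xA5

P1: D(K, 0xC2) = 0x2C; 0x2C ⊕ 0x86 = 0xAA.
P2: D(K, 0xB7) = 0x59; 0x59 ⊕ 0xC2 = 0x9B.
P3: D(K, 0xE7) = 0x09; 0x09 ⊕ 0xB7 = 0xBE.
P4: D(K, 0xAC) = 0x42; 0x42 ⊕ 0xE7 = 0xA5.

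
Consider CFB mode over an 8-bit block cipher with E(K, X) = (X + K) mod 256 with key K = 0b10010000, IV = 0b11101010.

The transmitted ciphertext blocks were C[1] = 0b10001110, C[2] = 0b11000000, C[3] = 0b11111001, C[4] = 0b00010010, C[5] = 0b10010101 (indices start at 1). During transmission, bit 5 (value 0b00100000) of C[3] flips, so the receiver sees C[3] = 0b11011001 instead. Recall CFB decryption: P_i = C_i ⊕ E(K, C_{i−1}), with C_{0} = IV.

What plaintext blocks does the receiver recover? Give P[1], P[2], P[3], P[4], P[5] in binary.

Only C[3] changed, to 0b11011001. In CFB, a change in C_i flips the same bit in P_i and garbles P_{i+1}. Decrypting the received ciphertext:
P[1]: E(K, 0b11101010) = 0b01111010; 0b10001110 ⊕ 0b01111010 = 0b11110100.
P[2]: E(K, 0b10001110) = 0b00011110; 0b11000000 ⊕ 0b00011110 = 0b11011110.
P[3]: E(K, 0b11000000) = 0b01010000; 0b11011001 ⊕ 0b01010000 = 0b10001001.
P[4]: E(K, 0b11011001) = 0b01101001; 0b00010010 ⊕ 0b01101001 = 0b01111011.
P[5]: E(K, 0b00010010) = 0b10100010; 0b10010101 ⊕ 0b10100010 = 0b00110111.
Blocks that differ from the original plaintext: P[3], P[4].

P[1] = 0b11110100, P[2] = 0b11011110, P[3] = 0b10001001, P[4] = 0b01111011, P[5] = 0b00110111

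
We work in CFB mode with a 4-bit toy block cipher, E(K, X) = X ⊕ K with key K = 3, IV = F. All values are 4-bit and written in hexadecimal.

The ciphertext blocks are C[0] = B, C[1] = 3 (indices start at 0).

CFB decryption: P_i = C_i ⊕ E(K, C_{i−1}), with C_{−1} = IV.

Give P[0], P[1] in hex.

P[0]: E(K, F) = C; B ⊕ C = 7.
P[1]: E(K, B) = 8; 3 ⊕ 8 = B.

P[0] = 7, P[1] = B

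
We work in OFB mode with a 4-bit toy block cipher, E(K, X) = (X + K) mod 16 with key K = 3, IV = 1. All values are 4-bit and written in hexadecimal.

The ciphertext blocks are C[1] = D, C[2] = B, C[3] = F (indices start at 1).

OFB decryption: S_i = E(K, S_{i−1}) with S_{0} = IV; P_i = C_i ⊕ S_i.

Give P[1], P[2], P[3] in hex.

P[1]: S = E(K, 1) = 4; D ⊕ 4 = 9.
P[2]: S = E(K, 4) = 7; B ⊕ 7 = C.
P[3]: S = E(K, 7) = A; F ⊕ A = 5.

P[1] = 9, P[2] = C, P[3] = 5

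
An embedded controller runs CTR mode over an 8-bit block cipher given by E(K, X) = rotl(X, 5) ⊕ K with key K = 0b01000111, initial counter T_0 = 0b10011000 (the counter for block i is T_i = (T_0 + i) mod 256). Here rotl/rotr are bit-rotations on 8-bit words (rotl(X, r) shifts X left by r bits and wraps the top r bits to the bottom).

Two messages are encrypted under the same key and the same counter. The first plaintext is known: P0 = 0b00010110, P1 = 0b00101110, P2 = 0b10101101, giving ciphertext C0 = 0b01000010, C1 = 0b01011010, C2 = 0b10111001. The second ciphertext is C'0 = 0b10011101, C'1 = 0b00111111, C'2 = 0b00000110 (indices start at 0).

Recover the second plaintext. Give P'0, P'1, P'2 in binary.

In CTR with a reused counter, both messages share the same keystream S_i, so C_i ⊕ C'_i = P_i ⊕ P'_i and thus P'_i = P_i ⊕ C_i ⊕ C'_i.
P'0: 0b00010110 ⊕ 0b01000010 ⊕ 0b10011101 = 0b11001001.
P'1: 0b00101110 ⊕ 0b01011010 ⊕ 0b00111111 = 0b01001011.
P'2: 0b10101101 ⊕ 0b10111001 ⊕ 0b00000110 = 0b00010010.

P'0 = 0b11001001, P'1 = 0b01001011, P'2 = 0b00010010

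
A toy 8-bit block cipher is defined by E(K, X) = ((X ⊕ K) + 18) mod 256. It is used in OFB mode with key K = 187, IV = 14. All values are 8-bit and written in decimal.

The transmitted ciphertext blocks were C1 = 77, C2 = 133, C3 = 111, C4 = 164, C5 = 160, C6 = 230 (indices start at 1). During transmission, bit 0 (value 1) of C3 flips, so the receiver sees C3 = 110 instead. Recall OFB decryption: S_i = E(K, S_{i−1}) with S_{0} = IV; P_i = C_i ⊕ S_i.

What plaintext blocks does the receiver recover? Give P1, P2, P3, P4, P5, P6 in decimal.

Only C3 changed, to 110. In OFB, a change in C_i flips the same bit in P_i only; the keystream is unaffected. Decrypting the received ciphertext:
P1: S = E(K, 14) = 199; 77 ⊕ 199 = 138.
P2: S = E(K, 199) = 142; 133 ⊕ 142 = 11.
P3: S = E(K, 142) = 71; 110 ⊕ 71 = 41.
P4: S = E(K, 71) = 14; 164 ⊕ 14 = 170.
P5: S = E(K, 14) = 199; 160 ⊕ 199 = 103.
P6: S = E(K, 199) = 142; 230 ⊕ 142 = 104.
Blocks that differ from the original plaintext: P3.

P1 = 138, P2 = 11, P3 = 41, P4 = 170, P5 = 103, P6 = 104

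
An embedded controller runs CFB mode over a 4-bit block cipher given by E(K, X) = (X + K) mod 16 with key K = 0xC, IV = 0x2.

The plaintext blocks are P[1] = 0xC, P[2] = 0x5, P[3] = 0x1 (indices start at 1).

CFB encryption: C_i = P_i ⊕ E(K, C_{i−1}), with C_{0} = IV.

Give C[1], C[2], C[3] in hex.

C[1] = 0x2, C[2] = 0xB, C[3] = 0x6

C[1]: E(K, 0x2) = 0xE; 0xC ⊕ 0xE = 0x2.
C[2]: E(K, 0x2) = 0xE; 0x5 ⊕ 0xE = 0xB.
C[3]: E(K, 0xB) = 0x7; 0x1 ⊕ 0x7 = 0x6.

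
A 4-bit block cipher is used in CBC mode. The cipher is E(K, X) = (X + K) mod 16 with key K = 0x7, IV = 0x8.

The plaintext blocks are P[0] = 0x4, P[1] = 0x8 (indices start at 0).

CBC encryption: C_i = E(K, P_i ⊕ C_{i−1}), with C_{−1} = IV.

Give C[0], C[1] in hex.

C[0] = 0x3, C[1] = 0x2

C[0]: P[0] ⊕ 0x8 = 0xC; E(K, 0xC) = 0x3.
C[1]: P[1] ⊕ 0x3 = 0xB; E(K, 0xB) = 0x2.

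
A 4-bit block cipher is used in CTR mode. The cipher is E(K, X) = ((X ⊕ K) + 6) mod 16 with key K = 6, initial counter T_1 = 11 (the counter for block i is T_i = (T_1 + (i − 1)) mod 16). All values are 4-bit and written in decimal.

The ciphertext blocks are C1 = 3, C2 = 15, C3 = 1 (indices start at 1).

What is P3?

CTR decryption: S_i = E(K, T_i) where T_i is the counter for block i; P_i = C_i ⊕ S_i.
P3: T = 13, S = E(K, T) = 1; 1 ⊕ 1 = 0.

P3 = 0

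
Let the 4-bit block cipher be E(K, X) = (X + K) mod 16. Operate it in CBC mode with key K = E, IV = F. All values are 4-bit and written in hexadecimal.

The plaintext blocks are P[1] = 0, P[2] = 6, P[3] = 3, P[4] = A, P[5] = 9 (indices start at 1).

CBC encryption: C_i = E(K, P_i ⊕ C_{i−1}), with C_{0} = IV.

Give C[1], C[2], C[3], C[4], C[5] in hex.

C[1]: P[1] ⊕ F = F; E(K, F) = D.
C[2]: P[2] ⊕ D = B; E(K, B) = 9.
C[3]: P[3] ⊕ 9 = A; E(K, A) = 8.
C[4]: P[4] ⊕ 8 = 2; E(K, 2) = 0.
C[5]: P[5] ⊕ 0 = 9; E(K, 9) = 7.

C[1] = D, C[2] = 9, C[3] = 8, C[4] = 0, C[5] = 7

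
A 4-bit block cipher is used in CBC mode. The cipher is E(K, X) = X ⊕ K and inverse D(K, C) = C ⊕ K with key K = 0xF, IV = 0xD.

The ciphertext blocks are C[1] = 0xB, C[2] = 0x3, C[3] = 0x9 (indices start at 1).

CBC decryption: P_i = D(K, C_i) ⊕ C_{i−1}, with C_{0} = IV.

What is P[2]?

P[2] = 0x7

P[2]: D(K, 0x3) = 0xC; 0xC ⊕ 0xB = 0x7.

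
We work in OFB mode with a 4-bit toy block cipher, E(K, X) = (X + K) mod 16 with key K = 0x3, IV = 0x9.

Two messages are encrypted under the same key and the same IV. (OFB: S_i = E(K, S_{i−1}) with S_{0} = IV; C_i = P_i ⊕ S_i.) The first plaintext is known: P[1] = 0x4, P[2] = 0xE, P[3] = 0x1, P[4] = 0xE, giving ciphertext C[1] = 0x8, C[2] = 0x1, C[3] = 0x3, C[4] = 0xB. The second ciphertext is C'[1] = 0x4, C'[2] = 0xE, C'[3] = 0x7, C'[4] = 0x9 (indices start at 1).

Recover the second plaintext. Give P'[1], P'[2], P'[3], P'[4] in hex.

P'[1] = 0x8, P'[2] = 0x1, P'[3] = 0x5, P'[4] = 0xC

In OFB with a reused IV, both messages share the same keystream S_i, so C_i ⊕ C'_i = P_i ⊕ P'_i and thus P'_i = P_i ⊕ C_i ⊕ C'_i.
P'[1]: 0x4 ⊕ 0x8 ⊕ 0x4 = 0x8.
P'[2]: 0xE ⊕ 0x1 ⊕ 0xE = 0x1.
P'[3]: 0x1 ⊕ 0x3 ⊕ 0x7 = 0x5.
P'[4]: 0xE ⊕ 0xB ⊕ 0x9 = 0xC.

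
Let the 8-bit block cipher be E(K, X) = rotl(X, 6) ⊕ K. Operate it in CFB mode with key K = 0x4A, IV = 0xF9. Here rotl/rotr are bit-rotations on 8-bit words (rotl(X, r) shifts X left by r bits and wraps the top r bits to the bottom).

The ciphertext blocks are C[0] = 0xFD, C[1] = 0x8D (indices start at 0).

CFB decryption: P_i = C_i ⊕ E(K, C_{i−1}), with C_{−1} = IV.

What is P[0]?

P[0]: E(K, 0xF9) = 0x34; 0xFD ⊕ 0x34 = 0xC9.

P[0] = 0xC9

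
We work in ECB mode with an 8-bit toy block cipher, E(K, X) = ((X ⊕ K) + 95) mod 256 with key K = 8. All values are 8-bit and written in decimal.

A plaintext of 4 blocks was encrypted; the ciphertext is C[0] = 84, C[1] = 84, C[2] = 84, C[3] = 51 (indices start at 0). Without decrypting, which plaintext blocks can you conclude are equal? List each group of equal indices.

P[0] = P[1] = P[2]

ECB encrypts each block independently with the same key, so equal ciphertext blocks imply equal plaintext blocks.
C[0] = C[1] = C[2] = 84, so P[0] = P[1] = P[2].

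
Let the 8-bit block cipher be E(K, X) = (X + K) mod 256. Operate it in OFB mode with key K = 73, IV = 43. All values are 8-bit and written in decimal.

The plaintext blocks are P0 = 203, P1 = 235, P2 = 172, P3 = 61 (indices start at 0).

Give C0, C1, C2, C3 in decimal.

OFB encryption: S_i = E(K, S_{i−1}) with S_{−1} = IV; C_i = P_i ⊕ S_i.
C0: S = E(K, 43) = 116; 203 ⊕ 116 = 191.
C1: S = E(K, 116) = 189; 235 ⊕ 189 = 86.
C2: S = E(K, 189) = 6; 172 ⊕ 6 = 170.
C3: S = E(K, 6) = 79; 61 ⊕ 79 = 114.

C0 = 191, C1 = 86, C2 = 170, C3 = 114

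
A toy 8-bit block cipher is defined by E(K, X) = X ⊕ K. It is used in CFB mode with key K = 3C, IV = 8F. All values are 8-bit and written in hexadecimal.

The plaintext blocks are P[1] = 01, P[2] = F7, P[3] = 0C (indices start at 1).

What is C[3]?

CFB encryption: C_i = P_i ⊕ E(K, C_{i−1}), with C_{0} = IV.
C[1]: E(K, 8F) = B3; 01 ⊕ B3 = B2.
C[2]: E(K, B2) = 8E; F7 ⊕ 8E = 79.
C[3]: E(K, 79) = 45; 0C ⊕ 45 = 49.

C[3] = 49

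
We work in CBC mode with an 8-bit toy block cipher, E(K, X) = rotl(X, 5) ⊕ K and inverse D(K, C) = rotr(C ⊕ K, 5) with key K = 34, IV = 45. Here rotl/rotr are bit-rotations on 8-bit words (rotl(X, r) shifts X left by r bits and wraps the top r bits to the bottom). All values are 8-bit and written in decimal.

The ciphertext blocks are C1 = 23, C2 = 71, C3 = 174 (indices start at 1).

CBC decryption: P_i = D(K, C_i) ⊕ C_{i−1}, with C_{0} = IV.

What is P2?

P2: D(K, 71) = 43; 43 ⊕ 23 = 60.

P2 = 60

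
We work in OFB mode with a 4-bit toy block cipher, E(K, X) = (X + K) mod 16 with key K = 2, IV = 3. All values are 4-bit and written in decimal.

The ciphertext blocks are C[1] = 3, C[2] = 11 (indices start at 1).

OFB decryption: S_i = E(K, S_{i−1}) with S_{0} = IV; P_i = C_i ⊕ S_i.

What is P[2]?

P[2] = 12

P[1]: S = E(K, 3) = 5; 3 ⊕ 5 = 6.
P[2]: S = E(K, 5) = 7; 11 ⊕ 7 = 12.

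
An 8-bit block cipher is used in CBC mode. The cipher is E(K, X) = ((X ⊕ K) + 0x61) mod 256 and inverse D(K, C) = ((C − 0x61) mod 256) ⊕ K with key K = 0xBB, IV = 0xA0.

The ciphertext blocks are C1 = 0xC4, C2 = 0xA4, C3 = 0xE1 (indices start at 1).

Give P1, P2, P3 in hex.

CBC decryption: P_i = D(K, C_i) ⊕ C_{i−1}, with C_{0} = IV.
P1: D(K, 0xC4) = 0xD8; 0xD8 ⊕ 0xA0 = 0x78.
P2: D(K, 0xA4) = 0xF8; 0xF8 ⊕ 0xC4 = 0x3C.
P3: D(K, 0xE1) = 0x3B; 0x3B ⊕ 0xA4 = 0x9F.

P1 = 0x78, P2 = 0x3C, P3 = 0x9F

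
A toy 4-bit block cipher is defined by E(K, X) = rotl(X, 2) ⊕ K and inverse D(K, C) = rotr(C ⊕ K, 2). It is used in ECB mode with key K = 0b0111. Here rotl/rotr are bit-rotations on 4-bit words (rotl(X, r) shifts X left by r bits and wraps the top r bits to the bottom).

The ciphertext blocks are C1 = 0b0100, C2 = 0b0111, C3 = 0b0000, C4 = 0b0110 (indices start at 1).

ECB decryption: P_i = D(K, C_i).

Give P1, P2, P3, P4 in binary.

P1: D(K, 0b0100) = 0b1100.
P2: D(K, 0b0111) = 0b0000.
P3: D(K, 0b0000) = 0b1101.
P4: D(K, 0b0110) = 0b0100.

P1 = 0b1100, P2 = 0b0000, P3 = 0b1101, P4 = 0b0100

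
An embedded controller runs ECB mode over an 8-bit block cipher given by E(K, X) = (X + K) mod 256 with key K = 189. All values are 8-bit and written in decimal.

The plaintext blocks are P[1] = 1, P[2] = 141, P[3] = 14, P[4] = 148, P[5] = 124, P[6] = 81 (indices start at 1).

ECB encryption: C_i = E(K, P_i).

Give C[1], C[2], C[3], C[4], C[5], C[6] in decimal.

C[1]: E(K, 1) = 190.
C[2]: E(K, 141) = 74.
C[3]: E(K, 14) = 203.
C[4]: E(K, 148) = 81.
C[5]: E(K, 124) = 57.
C[6]: E(K, 81) = 14.

C[1] = 190, C[2] = 74, C[3] = 203, C[4] = 81, C[5] = 57, C[6] = 14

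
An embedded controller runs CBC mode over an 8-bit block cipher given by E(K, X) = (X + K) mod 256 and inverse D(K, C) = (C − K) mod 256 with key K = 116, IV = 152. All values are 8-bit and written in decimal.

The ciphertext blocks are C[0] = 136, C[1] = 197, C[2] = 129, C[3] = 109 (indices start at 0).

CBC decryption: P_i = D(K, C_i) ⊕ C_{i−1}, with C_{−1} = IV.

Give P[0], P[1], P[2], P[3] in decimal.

P[0]: D(K, 136) = 20; 20 ⊕ 152 = 140.
P[1]: D(K, 197) = 81; 81 ⊕ 136 = 217.
P[2]: D(K, 129) = 13; 13 ⊕ 197 = 200.
P[3]: D(K, 109) = 249; 249 ⊕ 129 = 120.

P[0] = 140, P[1] = 217, P[2] = 200, P[3] = 120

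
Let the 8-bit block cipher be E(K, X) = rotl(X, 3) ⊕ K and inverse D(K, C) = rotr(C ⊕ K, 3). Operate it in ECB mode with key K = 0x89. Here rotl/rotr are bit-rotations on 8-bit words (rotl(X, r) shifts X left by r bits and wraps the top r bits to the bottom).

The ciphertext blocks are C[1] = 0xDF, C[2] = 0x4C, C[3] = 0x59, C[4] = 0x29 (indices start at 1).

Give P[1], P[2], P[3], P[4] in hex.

P[1] = 0xCA, P[2] = 0xB8, P[3] = 0x1A, P[4] = 0x14

ECB decryption: P_i = D(K, C_i).
P[1]: D(K, 0xDF) = 0xCA.
P[2]: D(K, 0x4C) = 0xB8.
P[3]: D(K, 0x59) = 0x1A.
P[4]: D(K, 0x29) = 0x14.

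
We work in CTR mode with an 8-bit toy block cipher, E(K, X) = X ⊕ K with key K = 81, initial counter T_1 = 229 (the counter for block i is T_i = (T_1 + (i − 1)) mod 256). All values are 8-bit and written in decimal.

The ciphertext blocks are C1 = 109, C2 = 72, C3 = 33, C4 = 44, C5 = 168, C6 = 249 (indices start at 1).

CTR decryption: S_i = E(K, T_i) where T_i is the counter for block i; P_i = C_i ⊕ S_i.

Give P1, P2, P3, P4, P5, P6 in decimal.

P1 = 217, P2 = 255, P3 = 151, P4 = 149, P5 = 16, P6 = 66

P1: T = 229, S = E(K, T) = 180; 109 ⊕ 180 = 217.
P2: T = 230, S = E(K, T) = 183; 72 ⊕ 183 = 255.
P3: T = 231, S = E(K, T) = 182; 33 ⊕ 182 = 151.
P4: T = 232, S = E(K, T) = 185; 44 ⊕ 185 = 149.
P5: T = 233, S = E(K, T) = 184; 168 ⊕ 184 = 16.
P6: T = 234, S = E(K, T) = 187; 249 ⊕ 187 = 66.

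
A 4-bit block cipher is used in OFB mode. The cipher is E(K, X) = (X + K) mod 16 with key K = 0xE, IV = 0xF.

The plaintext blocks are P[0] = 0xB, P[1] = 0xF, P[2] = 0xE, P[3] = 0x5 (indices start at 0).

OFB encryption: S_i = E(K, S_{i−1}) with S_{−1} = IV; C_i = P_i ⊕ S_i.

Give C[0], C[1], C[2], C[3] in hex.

C[0]: S = E(K, 0xF) = 0xD; 0xB ⊕ 0xD = 0x6.
C[1]: S = E(K, 0xD) = 0xB; 0xF ⊕ 0xB = 0x4.
C[2]: S = E(K, 0xB) = 0x9; 0xE ⊕ 0x9 = 0x7.
C[3]: S = E(K, 0x9) = 0x7; 0x5 ⊕ 0x7 = 0x2.

C[0] = 0x6, C[1] = 0x4, C[2] = 0x7, C[3] = 0x2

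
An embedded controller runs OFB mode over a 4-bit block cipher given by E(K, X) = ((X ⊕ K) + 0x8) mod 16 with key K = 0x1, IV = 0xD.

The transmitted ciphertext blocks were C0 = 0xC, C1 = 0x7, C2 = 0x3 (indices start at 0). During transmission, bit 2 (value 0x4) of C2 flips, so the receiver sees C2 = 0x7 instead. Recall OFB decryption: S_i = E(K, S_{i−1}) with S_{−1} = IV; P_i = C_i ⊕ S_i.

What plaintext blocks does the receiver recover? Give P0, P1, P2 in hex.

Only C2 changed, to 0x7. In OFB, a change in C_i flips the same bit in P_i only; the keystream is unaffected. Decrypting the received ciphertext:
P0: S = E(K, 0xD) = 0x4; 0xC ⊕ 0x4 = 0x8.
P1: S = E(K, 0x4) = 0xD; 0x7 ⊕ 0xD = 0xA.
P2: S = E(K, 0xD) = 0x4; 0x7 ⊕ 0x4 = 0x3.
Blocks that differ from the original plaintext: P2.

P0 = 0x8, P1 = 0xA, P2 = 0x3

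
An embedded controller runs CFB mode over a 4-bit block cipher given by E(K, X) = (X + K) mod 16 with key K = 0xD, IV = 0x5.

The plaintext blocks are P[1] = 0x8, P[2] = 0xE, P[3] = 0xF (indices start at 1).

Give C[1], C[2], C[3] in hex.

CFB encryption: C_i = P_i ⊕ E(K, C_{i−1}), with C_{0} = IV.
C[1]: E(K, 0x5) = 0x2; 0x8 ⊕ 0x2 = 0xA.
C[2]: E(K, 0xA) = 0x7; 0xE ⊕ 0x7 = 0x9.
C[3]: E(K, 0x9) = 0x6; 0xF ⊕ 0x6 = 0x9.

C[1] = 0xA, C[2] = 0x9, C[3] = 0x9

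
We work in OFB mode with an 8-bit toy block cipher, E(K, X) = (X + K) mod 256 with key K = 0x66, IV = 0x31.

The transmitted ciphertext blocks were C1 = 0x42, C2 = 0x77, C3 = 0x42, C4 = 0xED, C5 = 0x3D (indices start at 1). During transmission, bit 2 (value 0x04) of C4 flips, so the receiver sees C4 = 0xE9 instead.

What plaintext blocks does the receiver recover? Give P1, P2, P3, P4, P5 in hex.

P1 = 0xD5, P2 = 0x8A, P3 = 0x21, P4 = 0x20, P5 = 0x12

OFB decryption: S_i = E(K, S_{i−1}) with S_{0} = IV; P_i = C_i ⊕ S_i.
Only C4 changed, to 0xE9. In OFB, a change in C_i flips the same bit in P_i only; the keystream is unaffected. Decrypting the received ciphertext:
P1: S = E(K, 0x31) = 0x97; 0x42 ⊕ 0x97 = 0xD5.
P2: S = E(K, 0x97) = 0xFD; 0x77 ⊕ 0xFD = 0x8A.
P3: S = E(K, 0xFD) = 0x63; 0x42 ⊕ 0x63 = 0x21.
P4: S = E(K, 0x63) = 0xC9; 0xE9 ⊕ 0xC9 = 0x20.
P5: S = E(K, 0xC9) = 0x2F; 0x3D ⊕ 0x2F = 0x12.
Blocks that differ from the original plaintext: P4.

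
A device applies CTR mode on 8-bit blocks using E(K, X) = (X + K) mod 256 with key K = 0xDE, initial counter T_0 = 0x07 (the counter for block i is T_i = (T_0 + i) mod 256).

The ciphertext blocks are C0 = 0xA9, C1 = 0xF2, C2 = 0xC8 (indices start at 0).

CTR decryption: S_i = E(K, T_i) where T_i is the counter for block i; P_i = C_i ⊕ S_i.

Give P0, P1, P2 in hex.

P0: T = 0x07, S = E(K, T) = 0xE5; 0xA9 ⊕ 0xE5 = 0x4C.
P1: T = 0x08, S = E(K, T) = 0xE6; 0xF2 ⊕ 0xE6 = 0x14.
P2: T = 0x09, S = E(K, T) = 0xE7; 0xC8 ⊕ 0xE7 = 0x2F.

P0 = 0x4C, P1 = 0x14, P2 = 0x2F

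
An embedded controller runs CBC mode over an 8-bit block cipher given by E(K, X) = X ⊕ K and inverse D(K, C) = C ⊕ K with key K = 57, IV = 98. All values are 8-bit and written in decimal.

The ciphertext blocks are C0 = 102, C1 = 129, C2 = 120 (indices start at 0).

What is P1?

CBC decryption: P_i = D(K, C_i) ⊕ C_{i−1}, with C_{−1} = IV.
P1: D(K, 129) = 184; 184 ⊕ 102 = 222.

P1 = 222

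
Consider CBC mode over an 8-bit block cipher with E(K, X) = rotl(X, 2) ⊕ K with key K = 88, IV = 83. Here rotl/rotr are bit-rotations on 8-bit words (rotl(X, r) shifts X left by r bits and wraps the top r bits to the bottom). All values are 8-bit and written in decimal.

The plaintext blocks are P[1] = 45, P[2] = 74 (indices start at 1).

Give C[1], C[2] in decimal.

CBC encryption: C_i = E(K, P_i ⊕ C_{i−1}), with C_{0} = IV.
C[1]: P[1] ⊕ 83 = 126; E(K, 126) = 161.
C[2]: P[2] ⊕ 161 = 235; E(K, 235) = 247.

C[1] = 161, C[2] = 247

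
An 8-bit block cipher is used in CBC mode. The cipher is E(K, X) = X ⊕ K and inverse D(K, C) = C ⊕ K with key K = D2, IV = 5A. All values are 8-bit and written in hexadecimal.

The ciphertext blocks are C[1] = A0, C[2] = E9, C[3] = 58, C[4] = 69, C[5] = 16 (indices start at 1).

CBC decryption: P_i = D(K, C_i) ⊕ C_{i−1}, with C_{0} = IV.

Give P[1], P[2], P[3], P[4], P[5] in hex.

P[1]: D(K, A0) = 72; 72 ⊕ 5A = 28.
P[2]: D(K, E9) = 3B; 3B ⊕ A0 = 9B.
P[3]: D(K, 58) = 8A; 8A ⊕ E9 = 63.
P[4]: D(K, 69) = BB; BB ⊕ 58 = E3.
P[5]: D(K, 16) = C4; C4 ⊕ 69 = AD.

P[1] = 28, P[2] = 9B, P[3] = 63, P[4] = E3, P[5] = AD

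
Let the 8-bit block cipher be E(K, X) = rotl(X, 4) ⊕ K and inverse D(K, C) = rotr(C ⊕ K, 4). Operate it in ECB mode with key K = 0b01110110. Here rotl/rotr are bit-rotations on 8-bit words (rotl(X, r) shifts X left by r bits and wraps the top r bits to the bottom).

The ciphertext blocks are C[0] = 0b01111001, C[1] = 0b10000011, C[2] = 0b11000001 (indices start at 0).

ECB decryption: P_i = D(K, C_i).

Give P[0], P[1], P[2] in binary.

P[0]: D(K, 0b01111001) = 0b11110000.
P[1]: D(K, 0b10000011) = 0b01011111.
P[2]: D(K, 0b11000001) = 0b01111011.

P[0] = 0b11110000, P[1] = 0b01011111, P[2] = 0b01111011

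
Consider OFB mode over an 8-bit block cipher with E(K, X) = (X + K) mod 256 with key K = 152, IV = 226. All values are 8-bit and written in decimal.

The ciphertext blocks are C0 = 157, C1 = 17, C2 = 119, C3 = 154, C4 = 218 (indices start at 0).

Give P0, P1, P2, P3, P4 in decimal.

OFB decryption: S_i = E(K, S_{i−1}) with S_{−1} = IV; P_i = C_i ⊕ S_i.
P0: S = E(K, 226) = 122; 157 ⊕ 122 = 231.
P1: S = E(K, 122) = 18; 17 ⊕ 18 = 3.
P2: S = E(K, 18) = 170; 119 ⊕ 170 = 221.
P3: S = E(K, 170) = 66; 154 ⊕ 66 = 216.
P4: S = E(K, 66) = 218; 218 ⊕ 218 = 0.

P0 = 231, P1 = 3, P2 = 221, P3 = 216, P4 = 0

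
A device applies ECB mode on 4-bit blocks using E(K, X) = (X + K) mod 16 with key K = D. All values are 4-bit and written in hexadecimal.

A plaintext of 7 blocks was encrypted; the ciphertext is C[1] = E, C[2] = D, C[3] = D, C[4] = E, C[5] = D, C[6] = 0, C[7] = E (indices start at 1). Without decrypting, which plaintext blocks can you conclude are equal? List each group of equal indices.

ECB encrypts each block independently with the same key, so equal ciphertext blocks imply equal plaintext blocks.
C[1] = C[4] = C[7] = E, so P[1] = P[4] = P[7].
C[2] = C[3] = C[5] = D, so P[2] = P[3] = P[5].

P[1] = P[4] = P[7]; P[2] = P[3] = P[5]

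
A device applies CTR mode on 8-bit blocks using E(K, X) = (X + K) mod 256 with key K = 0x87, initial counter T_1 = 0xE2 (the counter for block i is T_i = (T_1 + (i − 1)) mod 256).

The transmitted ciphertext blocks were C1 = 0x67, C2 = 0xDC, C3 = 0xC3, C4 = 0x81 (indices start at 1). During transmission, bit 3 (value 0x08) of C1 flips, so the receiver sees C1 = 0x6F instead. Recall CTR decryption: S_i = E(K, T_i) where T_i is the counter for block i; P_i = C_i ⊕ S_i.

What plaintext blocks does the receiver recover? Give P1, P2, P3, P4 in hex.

Only C1 changed, to 0x6F. In CTR, a change in C_i flips the same bit in P_i only; the keystream is unaffected. Decrypting the received ciphertext:
P1: T = 0xE2, S = E(K, T) = 0x69; 0x6F ⊕ 0x69 = 0x06.
P2: T = 0xE3, S = E(K, T) = 0x6A; 0xDC ⊕ 0x6A = 0xB6.
P3: T = 0xE4, S = E(K, T) = 0x6B; 0xC3 ⊕ 0x6B = 0xA8.
P4: T = 0xE5, S = E(K, T) = 0x6C; 0x81 ⊕ 0x6C = 0xED.
Blocks that differ from the original plaintext: P1.

P1 = 0x06, P2 = 0xB6, P3 = 0xA8, P4 = 0xED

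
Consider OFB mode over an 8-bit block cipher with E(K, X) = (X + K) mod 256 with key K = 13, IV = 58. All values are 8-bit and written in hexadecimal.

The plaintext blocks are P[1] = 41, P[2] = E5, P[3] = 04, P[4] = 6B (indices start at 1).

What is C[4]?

C[4] = CF

OFB encryption: S_i = E(K, S_{i−1}) with S_{0} = IV; C_i = P_i ⊕ S_i.
C[1]: S = E(K, 58) = 6B; 41 ⊕ 6B = 2A.
C[2]: S = E(K, 6B) = 7E; E5 ⊕ 7E = 9B.
C[3]: S = E(K, 7E) = 91; 04 ⊕ 91 = 95.
C[4]: S = E(K, 91) = A4; 6B ⊕ A4 = CF.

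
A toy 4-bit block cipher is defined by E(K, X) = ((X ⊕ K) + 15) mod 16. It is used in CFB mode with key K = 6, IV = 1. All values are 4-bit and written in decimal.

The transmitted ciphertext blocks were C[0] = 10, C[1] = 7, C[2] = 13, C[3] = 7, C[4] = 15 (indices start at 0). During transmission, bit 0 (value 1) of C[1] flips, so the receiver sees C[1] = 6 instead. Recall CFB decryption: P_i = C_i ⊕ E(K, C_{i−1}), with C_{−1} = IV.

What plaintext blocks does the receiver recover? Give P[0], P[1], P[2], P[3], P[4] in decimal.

Only C[1] changed, to 6. In CFB, a change in C_i flips the same bit in P_i and garbles P_{i+1}. Decrypting the received ciphertext:
P[0]: E(K, 1) = 6; 10 ⊕ 6 = 12.
P[1]: E(K, 10) = 11; 6 ⊕ 11 = 13.
P[2]: E(K, 6) = 15; 13 ⊕ 15 = 2.
P[3]: E(K, 13) = 10; 7 ⊕ 10 = 13.
P[4]: E(K, 7) = 0; 15 ⊕ 0 = 15.
Blocks that differ from the original plaintext: P[1], P[2].

P[0] = 12, P[1] = 13, P[2] = 2, P[3] = 13, P[4] = 15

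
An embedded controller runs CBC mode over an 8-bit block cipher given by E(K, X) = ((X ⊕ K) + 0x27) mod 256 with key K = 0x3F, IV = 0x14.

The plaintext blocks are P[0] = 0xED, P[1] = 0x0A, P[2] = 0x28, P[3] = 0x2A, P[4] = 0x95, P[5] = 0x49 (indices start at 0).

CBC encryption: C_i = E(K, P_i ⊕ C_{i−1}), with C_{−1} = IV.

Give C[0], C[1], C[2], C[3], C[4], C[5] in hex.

C[0]: P[0] ⊕ 0x14 = 0xF9; E(K, 0xF9) = 0xED.
C[1]: P[1] ⊕ 0xED = 0xE7; E(K, 0xE7) = 0xFF.
C[2]: P[2] ⊕ 0xFF = 0xD7; E(K, 0xD7) = 0x0F.
C[3]: P[3] ⊕ 0x0F = 0x25; E(K, 0x25) = 0x41.
C[4]: P[4] ⊕ 0x41 = 0xD4; E(K, 0xD4) = 0x12.
C[5]: P[5] ⊕ 0x12 = 0x5B; E(K, 0x5B) = 0x8B.

C[0] = 0xED, C[1] = 0xFF, C[2] = 0x0F, C[3] = 0x41, C[4] = 0x12, C[5] = 0x8B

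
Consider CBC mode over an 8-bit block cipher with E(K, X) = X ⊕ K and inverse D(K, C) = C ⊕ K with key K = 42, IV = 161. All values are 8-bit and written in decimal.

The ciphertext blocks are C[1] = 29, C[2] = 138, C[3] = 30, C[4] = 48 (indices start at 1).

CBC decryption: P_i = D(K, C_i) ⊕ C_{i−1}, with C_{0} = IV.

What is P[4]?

P[4]: D(K, 48) = 26; 26 ⊕ 30 = 4.

P[4] = 4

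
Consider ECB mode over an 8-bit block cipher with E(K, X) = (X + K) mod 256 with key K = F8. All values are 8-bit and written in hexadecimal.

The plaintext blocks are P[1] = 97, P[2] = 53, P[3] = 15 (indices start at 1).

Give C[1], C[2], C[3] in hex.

ECB encryption: C_i = E(K, P_i).
C[1]: E(K, 97) = 8F.
C[2]: E(K, 53) = 4B.
C[3]: E(K, 15) = 0D.

C[1] = 8F, C[2] = 4B, C[3] = 0D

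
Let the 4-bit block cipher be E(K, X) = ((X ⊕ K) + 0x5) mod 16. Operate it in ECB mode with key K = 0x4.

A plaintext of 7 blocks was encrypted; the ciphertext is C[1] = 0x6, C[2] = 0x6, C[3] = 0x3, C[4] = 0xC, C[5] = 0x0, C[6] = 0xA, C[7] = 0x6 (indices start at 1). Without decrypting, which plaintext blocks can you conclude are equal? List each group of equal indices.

ECB encrypts each block independently with the same key, so equal ciphertext blocks imply equal plaintext blocks.
C[1] = C[2] = C[7] = 0x6, so P[1] = P[2] = P[7].

P[1] = P[2] = P[7]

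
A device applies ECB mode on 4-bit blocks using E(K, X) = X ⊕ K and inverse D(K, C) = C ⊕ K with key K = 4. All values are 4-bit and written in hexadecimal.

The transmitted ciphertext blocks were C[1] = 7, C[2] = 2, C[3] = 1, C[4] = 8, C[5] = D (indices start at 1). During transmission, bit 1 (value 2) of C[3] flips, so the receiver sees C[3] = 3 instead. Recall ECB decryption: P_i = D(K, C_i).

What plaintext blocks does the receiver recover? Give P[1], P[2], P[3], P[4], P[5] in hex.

Only C[3] changed, to 3. In ECB, a change in C_i affects only P_i. Decrypting the received ciphertext:
P[1]: D(K, 7) = 3.
P[2]: D(K, 2) = 6.
P[3]: D(K, 3) = 7.
P[4]: D(K, 8) = C.
P[5]: D(K, D) = 9.
Blocks that differ from the original plaintext: P[3].

P[1] = 3, P[2] = 6, P[3] = 7, P[4] = C, P[5] = 9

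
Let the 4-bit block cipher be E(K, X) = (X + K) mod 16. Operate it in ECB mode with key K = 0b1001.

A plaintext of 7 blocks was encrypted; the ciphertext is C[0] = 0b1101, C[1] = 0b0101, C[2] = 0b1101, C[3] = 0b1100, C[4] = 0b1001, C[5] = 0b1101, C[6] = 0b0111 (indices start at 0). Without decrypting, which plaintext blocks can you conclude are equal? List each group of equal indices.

ECB encrypts each block independently with the same key, so equal ciphertext blocks imply equal plaintext blocks.
C[0] = C[2] = C[5] = 0b1101, so P[0] = P[2] = P[5].

P[0] = P[2] = P[5]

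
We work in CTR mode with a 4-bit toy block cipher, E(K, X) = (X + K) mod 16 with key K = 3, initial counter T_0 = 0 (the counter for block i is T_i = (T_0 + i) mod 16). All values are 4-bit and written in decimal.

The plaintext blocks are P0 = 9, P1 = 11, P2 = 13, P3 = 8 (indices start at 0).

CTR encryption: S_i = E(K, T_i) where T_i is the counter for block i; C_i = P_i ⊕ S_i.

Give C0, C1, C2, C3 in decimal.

C0: T = 0, S = E(K, T) = 3; 9 ⊕ 3 = 10.
C1: T = 1, S = E(K, T) = 4; 11 ⊕ 4 = 15.
C2: T = 2, S = E(K, T) = 5; 13 ⊕ 5 = 8.
C3: T = 3, S = E(K, T) = 6; 8 ⊕ 6 = 14.

C0 = 10, C1 = 15, C2 = 8, C3 = 14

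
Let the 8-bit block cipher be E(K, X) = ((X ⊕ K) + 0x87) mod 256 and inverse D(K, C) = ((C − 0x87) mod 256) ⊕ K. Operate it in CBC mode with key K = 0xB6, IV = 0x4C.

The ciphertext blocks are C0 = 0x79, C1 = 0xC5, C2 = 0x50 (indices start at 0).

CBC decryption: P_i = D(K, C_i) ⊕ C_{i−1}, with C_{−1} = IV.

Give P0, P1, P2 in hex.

P0: D(K, 0x79) = 0x44; 0x44 ⊕ 0x4C = 0x08.
P1: D(K, 0xC5) = 0x88; 0x88 ⊕ 0x79 = 0xF1.
P2: D(K, 0x50) = 0x7F; 0x7F ⊕ 0xC5 = 0xBA.

P0 = 0x08, P1 = 0xF1, P2 = 0xBA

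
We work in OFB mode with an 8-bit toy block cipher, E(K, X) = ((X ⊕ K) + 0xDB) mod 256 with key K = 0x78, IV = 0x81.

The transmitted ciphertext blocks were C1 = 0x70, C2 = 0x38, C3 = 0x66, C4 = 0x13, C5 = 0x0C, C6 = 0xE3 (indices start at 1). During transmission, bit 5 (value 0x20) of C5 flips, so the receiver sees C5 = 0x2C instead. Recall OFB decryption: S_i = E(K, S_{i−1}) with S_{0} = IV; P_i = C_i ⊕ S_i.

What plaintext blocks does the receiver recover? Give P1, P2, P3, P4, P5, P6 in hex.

P1 = 0xA4, P2 = 0xBF, P3 = 0xBC, P4 = 0x6E, P5 = 0xCC, P6 = 0x90

Only C5 changed, to 0x2C. In OFB, a change in C_i flips the same bit in P_i only; the keystream is unaffected. Decrypting the received ciphertext:
P1: S = E(K, 0x81) = 0xD4; 0x70 ⊕ 0xD4 = 0xA4.
P2: S = E(K, 0xD4) = 0x87; 0x38 ⊕ 0x87 = 0xBF.
P3: S = E(K, 0x87) = 0xDA; 0x66 ⊕ 0xDA = 0xBC.
P4: S = E(K, 0xDA) = 0x7D; 0x13 ⊕ 0x7D = 0x6E.
P5: S = E(K, 0x7D) = 0xE0; 0x2C ⊕ 0xE0 = 0xCC.
P6: S = E(K, 0xE0) = 0x73; 0xE3 ⊕ 0x73 = 0x90.
Blocks that differ from the original plaintext: P5.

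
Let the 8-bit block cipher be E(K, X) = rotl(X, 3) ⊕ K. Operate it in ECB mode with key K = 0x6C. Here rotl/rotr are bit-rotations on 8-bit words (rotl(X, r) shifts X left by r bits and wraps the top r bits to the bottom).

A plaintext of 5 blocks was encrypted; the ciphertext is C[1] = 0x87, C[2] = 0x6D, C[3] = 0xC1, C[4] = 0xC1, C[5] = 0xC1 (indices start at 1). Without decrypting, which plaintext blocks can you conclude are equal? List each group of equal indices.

P[3] = P[4] = P[5]

ECB encrypts each block independently with the same key, so equal ciphertext blocks imply equal plaintext blocks.
C[3] = C[4] = C[5] = 0xC1, so P[3] = P[4] = P[5].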